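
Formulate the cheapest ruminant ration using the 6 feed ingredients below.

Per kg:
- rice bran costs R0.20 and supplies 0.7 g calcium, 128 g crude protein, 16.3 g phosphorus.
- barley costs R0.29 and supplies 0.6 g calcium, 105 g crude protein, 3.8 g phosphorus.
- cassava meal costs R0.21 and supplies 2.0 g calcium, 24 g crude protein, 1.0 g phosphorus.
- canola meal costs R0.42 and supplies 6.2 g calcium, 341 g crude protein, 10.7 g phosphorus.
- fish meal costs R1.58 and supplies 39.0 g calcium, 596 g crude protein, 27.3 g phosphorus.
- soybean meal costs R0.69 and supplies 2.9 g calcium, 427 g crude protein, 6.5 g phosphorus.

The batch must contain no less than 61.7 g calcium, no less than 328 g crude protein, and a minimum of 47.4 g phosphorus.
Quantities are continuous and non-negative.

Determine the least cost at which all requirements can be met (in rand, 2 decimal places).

R2.55

Treat it as an LP. Let x1 = kg of rice bran, x2 = kg of barley, x3 = kg of cassava meal, x4 = kg of canola meal, x5 = kg of fish meal, x6 = kg of soybean meal.
min 0.2x1 + 0.29x2 + 0.21x3 + 0.42x4 + 1.58x5 + 0.69x6 with:
  0.7x1 + 0.6x2 + 2x3 + 6.2x4 + 39x5 + 2.9x6 ≥ 61.7   (calcium)
  128x1 + 105x2 + 24x3 + 341x4 + 596x5 + 427x6 ≥ 328   (crude protein)
  16.3x1 + 3.8x2 + 1x3 + 10.7x4 + 27.3x5 + 6.5x6 ≥ 47.4   (phosphorus)
  x1, x2, x3, x4, x5, x6 ≥ 0.
At the optimum only rice bran, fish meal are positive (barley, cassava meal, canola meal, soybean meal = 0). Binding constraints: calcium and phosphorus.
Optimal quantities: rice bran = 0.26629 kg, fish meal = 1.5773 kg.
Cost = 0.2·0.26629 + 1.58·1.5773 = 2.5454.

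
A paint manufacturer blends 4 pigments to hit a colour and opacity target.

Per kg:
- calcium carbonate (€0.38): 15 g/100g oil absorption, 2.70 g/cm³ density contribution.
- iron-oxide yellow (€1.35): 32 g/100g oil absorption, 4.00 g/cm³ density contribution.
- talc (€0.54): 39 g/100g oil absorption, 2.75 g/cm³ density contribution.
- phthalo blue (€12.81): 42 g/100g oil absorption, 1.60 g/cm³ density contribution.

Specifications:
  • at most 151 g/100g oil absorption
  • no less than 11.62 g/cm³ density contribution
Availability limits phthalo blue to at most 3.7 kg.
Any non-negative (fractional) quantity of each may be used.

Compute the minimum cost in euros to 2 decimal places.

€1.64

Let x1 = kg of calcium carbonate, x2 = kg of iron-oxide yellow, x3 = kg of talc, x4 = kg of phthalo blue.
min 0.38x1 + 1.35x2 + 0.54x3 + 12.81x4 with:
  15x1 + 32x2 + 39x3 + 42x4 ≤ 151   (oil absorption)
  2.7x1 + 4x2 + 2.75x3 + 1.6x4 ≥ 11.62   (density contribution)
  x4 ≤ 3.7
  x1, x2, x3, x4 ≥ 0.
At the optimum only calcium carbonate is positive (iron-oxide yellow, talc, phthalo blue = 0). There the density contribution constraint is tight.
Solving gives x1 = 4.304.
Hence cost = 0.38·4.304 = €1.6355.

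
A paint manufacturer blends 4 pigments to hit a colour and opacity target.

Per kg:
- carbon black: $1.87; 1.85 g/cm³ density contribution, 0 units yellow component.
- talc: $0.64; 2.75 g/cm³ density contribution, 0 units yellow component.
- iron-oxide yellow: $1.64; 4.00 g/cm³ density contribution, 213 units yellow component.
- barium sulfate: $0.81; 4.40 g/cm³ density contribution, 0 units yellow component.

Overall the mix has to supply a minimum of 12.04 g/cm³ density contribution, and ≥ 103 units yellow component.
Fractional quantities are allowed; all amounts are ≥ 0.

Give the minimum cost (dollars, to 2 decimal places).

Treat it as an LP. Let x1 = kg of carbon black, x2 = kg of talc, x3 = kg of iron-oxide yellow, x4 = kg of barium sulfate.
Minimize 1.87x1 + 0.64x2 + 1.64x3 + 0.81x4 with:
  1.85x1 + 2.75x2 + 4x3 + 4.4x4 ≥ 12.04   (density contribution)
  213x3 ≥ 103   (yellow component)
  x1, x2, x3, x4 ≥ 0.
The cheapest feasible vertex uses only iron-oxide yellow, barium sulfate; carbon black, talc are not used. Binding constraints: density contribution and yellow component.
Solving gives x3 = 0.4836, x4 = 2.297.
Total cost: 1.64·0.4836 + 0.81·2.297 = 2.6537.

$2.65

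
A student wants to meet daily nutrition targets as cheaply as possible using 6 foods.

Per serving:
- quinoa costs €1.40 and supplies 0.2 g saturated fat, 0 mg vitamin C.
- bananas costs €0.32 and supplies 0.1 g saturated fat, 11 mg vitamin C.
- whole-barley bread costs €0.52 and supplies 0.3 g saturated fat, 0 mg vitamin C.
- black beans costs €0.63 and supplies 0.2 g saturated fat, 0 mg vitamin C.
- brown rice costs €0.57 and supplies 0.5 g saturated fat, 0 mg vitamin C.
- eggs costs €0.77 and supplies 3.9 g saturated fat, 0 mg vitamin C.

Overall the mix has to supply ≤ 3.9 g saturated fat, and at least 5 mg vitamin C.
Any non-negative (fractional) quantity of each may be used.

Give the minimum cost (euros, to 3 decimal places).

€0.145

Let x1 = servings of quinoa, x2 = servings of bananas, x3 = servings of whole-barley bread, x4 = servings of black beans, x5 = servings of brown rice, x6 = servings of eggs.
min 1.4x1 + 0.32x2 + 0.52x3 + 0.63x4 + 0.57x5 + 0.77x6 with:
  0.2x1 + 0.1x2 + 0.3x3 + 0.2x4 + 0.5x5 + 3.9x6 ≤ 3.9   (saturated fat)
  11x2 ≥ 5   (vitamin C)
  x1, x2, x3, x4, x5, x6 ≥ 0.
The cheapest feasible vertex uses only bananas; quinoa, whole-barley bread, black beans, brown rice, eggs are not used. There the vitamin C constraint is tight.
So bananas = 0.4545 servings.
Cost = 0.32·0.4545 = 0.14544.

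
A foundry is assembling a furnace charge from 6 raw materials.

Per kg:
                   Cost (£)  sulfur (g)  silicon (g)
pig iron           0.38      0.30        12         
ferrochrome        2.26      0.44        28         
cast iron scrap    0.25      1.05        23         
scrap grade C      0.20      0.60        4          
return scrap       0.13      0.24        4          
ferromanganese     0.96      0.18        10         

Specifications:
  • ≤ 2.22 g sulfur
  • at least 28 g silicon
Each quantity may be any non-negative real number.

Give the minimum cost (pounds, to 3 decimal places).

£0.304

Let x1 = kg of pig iron, x2 = kg of ferrochrome, x3 = kg of cast iron scrap, x4 = kg of scrap grade C, x5 = kg of return scrap, x6 = kg of ferromanganese.
Minimise 0.38x1 + 2.26x2 + 0.25x3 + 0.2x4 + 0.13x5 + 0.96x6 with:
  0.3x1 + 0.44x2 + 1.05x3 + 0.6x4 + 0.24x5 + 0.18x6 ≤ 2.22   (sulfur)
  12x1 + 28x2 + 23x3 + 4x4 + 4x5 + 10x6 ≥ 28   (silicon)
  x1, x2, x3, x4, x5, x6 ≥ 0.
The minimum-cost mix takes nothing from pig iron, ferrochrome, scrap grade C, return scrap, ferromanganese — only cast iron scrap. Binding constraint: silicon.
That vertex is x3 = 1.217.
Objective = 0.25·1.217 = 0.30425.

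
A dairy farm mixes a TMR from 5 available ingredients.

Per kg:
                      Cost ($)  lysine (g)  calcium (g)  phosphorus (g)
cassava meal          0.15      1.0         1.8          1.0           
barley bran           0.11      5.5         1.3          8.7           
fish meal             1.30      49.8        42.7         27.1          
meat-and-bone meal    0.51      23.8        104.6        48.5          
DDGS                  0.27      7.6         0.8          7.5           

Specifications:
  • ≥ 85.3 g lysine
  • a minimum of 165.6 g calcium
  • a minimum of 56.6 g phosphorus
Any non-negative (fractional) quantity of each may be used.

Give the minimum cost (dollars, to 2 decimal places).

Let x1 = kg of cassava meal, x2 = kg of barley bran, x3 = kg of fish meal, x4 = kg of meat-and-bone meal, x5 = kg of DDGS.
min 0.15x1 + 0.11x2 + 1.3x3 + 0.51x4 + 0.27x5 s.t.:
  1x1 + 5.5x2 + 49.8x3 + 23.8x4 + 7.6x5 ≥ 85.3   (lysine)
  1.8x1 + 1.3x2 + 42.7x3 + 104.6x4 + 0.8x5 ≥ 165.6   (calcium)
  1x1 + 8.7x2 + 27.1x3 + 48.5x4 + 7.5x5 ≥ 56.6   (phosphorus)
  x1, x2, x3, x4, x5 ≥ 0.
The optimal basis is {barley bran, meat-and-bone meal}; cassava meal, fish meal, DDGS drop out. Binding constraints: lysine and calcium.
That vertex is x2 = 9.15, x4 = 1.469.
Total cost: 0.11·9.15 + 0.51·1.469 = 1.7557.

$1.76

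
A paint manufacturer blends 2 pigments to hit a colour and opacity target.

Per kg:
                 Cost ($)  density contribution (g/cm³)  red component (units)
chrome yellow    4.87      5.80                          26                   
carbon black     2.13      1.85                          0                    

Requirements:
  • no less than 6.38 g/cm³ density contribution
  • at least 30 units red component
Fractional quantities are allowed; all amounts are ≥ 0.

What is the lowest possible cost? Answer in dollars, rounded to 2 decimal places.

Let x1 = kg of chrome yellow, x2 = kg of carbon black.
min 4.87x1 + 2.13x2 with:
  5.8x1 + 1.85x2 ≥ 6.38   (density contribution)
  26x1 ≥ 30   (red component)
  x1, x2 ≥ 0.
The cheapest feasible vertex uses only chrome yellow; carbon black is not used. The red component requirement is met with equality.
That vertex is x1 = 1.154.
Hence cost = 4.87·1.154 = $5.6200.

$5.62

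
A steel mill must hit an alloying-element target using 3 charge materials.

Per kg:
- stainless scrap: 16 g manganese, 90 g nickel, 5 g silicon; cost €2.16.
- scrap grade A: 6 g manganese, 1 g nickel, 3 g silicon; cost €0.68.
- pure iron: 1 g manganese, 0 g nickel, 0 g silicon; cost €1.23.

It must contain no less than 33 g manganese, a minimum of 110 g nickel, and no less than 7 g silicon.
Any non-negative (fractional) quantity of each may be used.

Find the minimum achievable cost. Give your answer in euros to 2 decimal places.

Set it up as a linear program. Let x1 = kg of stainless scrap, x2 = kg of scrap grade A, x3 = kg of pure iron.
Minimize 2.16x1 + 0.68x2 + 1.23x3 s.t.:
  16x1 + 6x2 + 1x3 ≥ 33   (manganese)
  90x1 + 1x2 ≥ 110   (nickel)
  5x1 + 3x2 ≥ 7   (silicon)
  x1, x2, x3 ≥ 0.
The optimal basis is {stainless scrap, scrap grade A}; pure iron drops out. Binding constraints: manganese and nickel.
Solving gives x1 = 1.1966, x2 = 2.3092.
Hence cost = 2.16·1.1966 + 0.68·2.3092 = €4.1549.

€4.15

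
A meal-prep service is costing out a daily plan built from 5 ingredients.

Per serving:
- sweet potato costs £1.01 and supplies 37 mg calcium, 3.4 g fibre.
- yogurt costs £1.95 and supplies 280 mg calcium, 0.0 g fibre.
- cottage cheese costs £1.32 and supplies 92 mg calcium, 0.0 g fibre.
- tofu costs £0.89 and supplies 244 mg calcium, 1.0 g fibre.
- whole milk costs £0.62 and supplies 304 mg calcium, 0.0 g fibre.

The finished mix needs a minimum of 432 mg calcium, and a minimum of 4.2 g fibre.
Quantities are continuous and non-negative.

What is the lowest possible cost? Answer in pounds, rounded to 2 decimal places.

£2.04

Set it up as a linear program. Let x1 = servings of sweet potato, x2 = servings of yogurt, x3 = servings of cottage cheese, x4 = servings of tofu, x5 = servings of whole milk.
min 1.01x1 + 1.95x2 + 1.32x3 + 0.89x4 + 0.62x5 with:
  37x1 + 280x2 + 92x3 + 244x4 + 304x5 ≥ 432   (calcium)
  3.4x1 + 1x4 ≥ 4.2   (fibre)
  x1, x2, x3, x4, x5 ≥ 0.
At the optimum only sweet potato, whole milk are positive (yogurt, cottage cheese, tofu = 0). Binding constraints: calcium and fibre.
That vertex is x1 = 1.235, x5 = 1.271.
Objective = 1.01·1.235 + 0.62·1.271 = 2.0354.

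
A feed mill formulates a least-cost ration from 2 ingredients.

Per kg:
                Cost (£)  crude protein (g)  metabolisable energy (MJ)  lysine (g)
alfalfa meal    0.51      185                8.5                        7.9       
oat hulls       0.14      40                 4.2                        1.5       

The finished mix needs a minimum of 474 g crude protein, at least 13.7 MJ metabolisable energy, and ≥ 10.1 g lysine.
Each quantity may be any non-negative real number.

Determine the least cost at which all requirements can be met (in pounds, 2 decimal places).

Treat it as an LP. Let x1 = kg of alfalfa meal, x2 = kg of oat hulls.
Minimise 0.51x1 + 0.14x2 subject to:
  185x1 + 40x2 ≥ 474   (crude protein)
  8.5x1 + 4.2x2 ≥ 13.7   (metabolisable energy)
  7.9x1 + 1.5x2 ≥ 10.1   (lysine)
  x1, x2 ≥ 0.
At the optimum only alfalfa meal is positive (oat hulls = 0). Binding constraint: crude protein.
So alfalfa meal = 2.562 kg.
Cost = 0.51·2.562 = 1.3066.

£1.31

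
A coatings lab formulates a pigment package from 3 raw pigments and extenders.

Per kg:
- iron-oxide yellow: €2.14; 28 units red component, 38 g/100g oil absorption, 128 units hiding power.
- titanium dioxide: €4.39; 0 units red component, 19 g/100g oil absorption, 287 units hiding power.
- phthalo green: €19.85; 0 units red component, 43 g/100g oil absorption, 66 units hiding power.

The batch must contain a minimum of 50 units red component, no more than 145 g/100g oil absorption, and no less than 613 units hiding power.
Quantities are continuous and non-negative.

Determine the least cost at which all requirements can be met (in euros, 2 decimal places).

Let x1 = kg of iron-oxide yellow, x2 = kg of titanium dioxide, x3 = kg of phthalo green.
Minimize 2.14x1 + 4.39x2 + 19.85x3 s.t.:
  28x1 ≥ 50   (red component)
  38x1 + 19x2 + 43x3 ≤ 145   (oil absorption)
  128x1 + 287x2 + 66x3 ≥ 613   (hiding power)
  x1, x2, x3 ≥ 0.
The minimum-cost mix takes nothing from phthalo green — only iron-oxide yellow, titanium dioxide. The red component and hiding power requirements are met with equality.
That vertex is x1 = 1.786, x2 = 1.339.
Cost = 2.14·1.786 + 4.39·1.339 = 9.7003.

€9.70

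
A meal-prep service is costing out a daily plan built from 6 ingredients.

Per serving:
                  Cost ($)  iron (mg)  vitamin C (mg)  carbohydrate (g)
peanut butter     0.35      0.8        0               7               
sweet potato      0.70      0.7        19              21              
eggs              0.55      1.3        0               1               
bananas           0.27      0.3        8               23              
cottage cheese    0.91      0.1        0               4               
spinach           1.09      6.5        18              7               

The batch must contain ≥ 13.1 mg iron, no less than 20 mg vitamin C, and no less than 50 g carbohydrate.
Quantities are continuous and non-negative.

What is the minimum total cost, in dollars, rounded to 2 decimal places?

Let x1 = servings of peanut butter, x2 = servings of sweet potato, x3 = servings of eggs, x4 = servings of bananas, x5 = servings of cottage cheese, x6 = servings of spinach.
Minimise 0.35x1 + 0.7x2 + 0.55x3 + 0.27x4 + 0.91x5 + 1.09x6 s.t.:
  0.8x1 + 0.7x2 + 1.3x3 + 0.3x4 + 0.1x5 + 6.5x6 ≥ 13.1   (iron)
  19x2 + 8x4 + 18x6 ≥ 20   (vitamin C)
  7x1 + 21x2 + 1x3 + 23x4 + 4x5 + 7x6 ≥ 50   (carbohydrate)
  x1, x2, x3, x4, x5, x6 ≥ 0.
The cheapest feasible vertex uses only bananas, spinach; peanut butter, sweet potato, eggs, cottage cheese are not used. The iron and carbohydrate requirements are met with equality.
That vertex is x4 = 1.583, x6 = 1.942.
Total cost: 0.27·1.583 + 1.09·1.942 = 2.5442.

$2.54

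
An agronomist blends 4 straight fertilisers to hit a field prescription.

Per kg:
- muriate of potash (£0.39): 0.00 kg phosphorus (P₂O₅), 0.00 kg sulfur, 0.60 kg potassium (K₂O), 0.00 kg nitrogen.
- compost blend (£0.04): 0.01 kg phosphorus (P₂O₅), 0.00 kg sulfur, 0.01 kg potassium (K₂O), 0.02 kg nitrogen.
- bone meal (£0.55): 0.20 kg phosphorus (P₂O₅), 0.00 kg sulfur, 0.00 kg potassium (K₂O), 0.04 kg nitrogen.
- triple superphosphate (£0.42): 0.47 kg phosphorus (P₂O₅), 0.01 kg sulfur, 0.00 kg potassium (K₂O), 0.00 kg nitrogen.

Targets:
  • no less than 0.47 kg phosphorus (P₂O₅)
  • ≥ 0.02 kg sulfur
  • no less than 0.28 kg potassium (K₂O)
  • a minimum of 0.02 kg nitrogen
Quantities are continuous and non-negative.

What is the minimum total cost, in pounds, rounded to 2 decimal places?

Let x1 = kg of muriate of potash, x2 = kg of compost blend, x3 = kg of bone meal, x4 = kg of triple superphosphate.
min 0.39x1 + 0.04x2 + 0.55x3 + 0.42x4 s.t.:
  0.01x2 + 0.2x3 + 0.47x4 ≥ 0.47   (phosphorus (P₂O₅))
  0.01x4 ≥ 0.02   (sulfur)
  0.6x1 + 0.01x2 ≥ 0.28   (potassium (K₂O))
  0.02x2 + 0.04x3 ≥ 0.02   (nitrogen)
  x1, x2, x3, x4 ≥ 0.
The minimum-cost mix takes nothing from bone meal — only muriate of potash, compost blend, triple superphosphate. Binding constraints: sulfur, potassium (K₂O), nitrogen.
So muriate of potash = 0.45 kg, compost blend = 1 kg, triple superphosphate = 2 kg.
Cost = 0.39·0.45 + 0.04·1 + 0.42·2 = 1.0555.

£1.06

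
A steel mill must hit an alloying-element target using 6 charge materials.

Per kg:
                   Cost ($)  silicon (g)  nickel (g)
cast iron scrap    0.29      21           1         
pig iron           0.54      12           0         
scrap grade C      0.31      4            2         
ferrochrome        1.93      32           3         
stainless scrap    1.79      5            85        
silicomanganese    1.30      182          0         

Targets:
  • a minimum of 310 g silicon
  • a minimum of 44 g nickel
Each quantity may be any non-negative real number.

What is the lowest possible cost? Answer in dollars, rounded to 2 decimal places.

$3.12

Let x1 = kg of cast iron scrap, x2 = kg of pig iron, x3 = kg of scrap grade C, x4 = kg of ferrochrome, x5 = kg of stainless scrap, x6 = kg of silicomanganese.
min 0.29x1 + 0.54x2 + 0.31x3 + 1.93x4 + 1.79x5 + 1.3x6 with:
  21x1 + 12x2 + 4x3 + 32x4 + 5x5 + 182x6 ≥ 310   (silicon)
  1x1 + 2x3 + 3x4 + 85x5 ≥ 44   (nickel)
  x1, x2, x3, x4, x5, x6 ≥ 0.
The optimal basis is {stainless scrap, silicomanganese}; cast iron scrap, pig iron, scrap grade C, ferrochrome drop out. The silicon and nickel requirements are met with equality.
So stainless scrap = 0.5176 kg, silicomanganese = 1.689 kg.
Cost = 1.79·0.5176 + 1.3·1.689 = 3.1222.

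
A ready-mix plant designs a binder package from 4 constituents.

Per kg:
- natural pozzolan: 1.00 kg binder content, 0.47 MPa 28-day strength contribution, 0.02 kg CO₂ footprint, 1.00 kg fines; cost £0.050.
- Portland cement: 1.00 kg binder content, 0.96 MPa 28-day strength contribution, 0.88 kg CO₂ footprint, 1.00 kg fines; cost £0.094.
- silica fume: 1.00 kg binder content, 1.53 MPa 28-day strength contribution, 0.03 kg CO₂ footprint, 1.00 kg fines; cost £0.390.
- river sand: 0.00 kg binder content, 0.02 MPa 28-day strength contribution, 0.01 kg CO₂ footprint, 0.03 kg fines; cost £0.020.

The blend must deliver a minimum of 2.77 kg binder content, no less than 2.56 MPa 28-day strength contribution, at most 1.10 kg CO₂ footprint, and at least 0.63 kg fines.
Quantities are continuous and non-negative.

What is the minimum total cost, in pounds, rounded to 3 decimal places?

£0.263

Let x1 = kg of natural pozzolan, x2 = kg of Portland cement, x3 = kg of silica fume, x4 = kg of river sand.
min 0.05x1 + 0.094x2 + 0.39x3 + 0.02x4 s.t.:
  1x1 + 1x2 + 1x3 ≥ 2.77   (binder content)
  0.47x1 + 0.96x2 + 1.53x3 + 0.02x4 ≥ 2.56   (28-day strength contribution)
  0.02x1 + 0.88x2 + 0.03x3 + 0.01x4 ≤ 1.1   (CO₂ footprint)
  1x1 + 1x2 + 1x3 + 0.03x4 ≥ 0.63   (fines)
  x1, x2, x3, x4 ≥ 0.
The minimum-cost mix takes nothing from silica fume, river sand — only natural pozzolan, Portland cement. There the 28-day strength contribution and CO₂ footprint constraints are tight.
So natural pozzolan = 3.034 kg, Portland cement = 1.181 kg.
Objective = 0.05·3.034 + 0.094·1.181 = 0.26271.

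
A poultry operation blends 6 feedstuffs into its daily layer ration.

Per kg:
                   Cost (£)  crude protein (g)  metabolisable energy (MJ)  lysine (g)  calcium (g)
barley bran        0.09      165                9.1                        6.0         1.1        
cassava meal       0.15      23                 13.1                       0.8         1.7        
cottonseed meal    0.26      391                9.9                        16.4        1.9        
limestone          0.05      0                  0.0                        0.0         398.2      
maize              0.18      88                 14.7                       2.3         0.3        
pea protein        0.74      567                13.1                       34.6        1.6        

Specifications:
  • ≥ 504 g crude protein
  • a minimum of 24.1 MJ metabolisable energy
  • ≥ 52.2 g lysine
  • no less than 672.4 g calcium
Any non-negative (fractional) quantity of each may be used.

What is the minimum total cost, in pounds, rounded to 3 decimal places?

Let x1 = kg of barley bran, x2 = kg of cassava meal, x3 = kg of cottonseed meal, x4 = kg of limestone, x5 = kg of maize, x6 = kg of pea protein.
Minimize 0.09x1 + 0.15x2 + 0.26x3 + 0.05x4 + 0.18x5 + 0.74x6 subject to:
  165x1 + 23x2 + 391x3 + 88x5 + 567x6 ≥ 504   (crude protein)
  9.1x1 + 13.1x2 + 9.9x3 + 14.7x5 + 13.1x6 ≥ 24.1   (metabolisable energy)
  6x1 + 0.8x2 + 16.4x3 + 2.3x5 + 34.6x6 ≥ 52.2   (lysine)
  1.1x1 + 1.7x2 + 1.9x3 + 398.2x4 + 0.3x5 + 1.6x6 ≥ 672.4   (calcium)
  x1, x2, x3, x4, x5, x6 ≥ 0.
At the optimum only barley bran, limestone are positive (cassava meal, cottonseed meal, maize, pea protein = 0). Binding constraints: lysine and calcium.
Solving gives x1 = 8.7, x4 = 1.665.
Objective = 0.09·8.7 + 0.05·1.665 = 0.86625.

£0.866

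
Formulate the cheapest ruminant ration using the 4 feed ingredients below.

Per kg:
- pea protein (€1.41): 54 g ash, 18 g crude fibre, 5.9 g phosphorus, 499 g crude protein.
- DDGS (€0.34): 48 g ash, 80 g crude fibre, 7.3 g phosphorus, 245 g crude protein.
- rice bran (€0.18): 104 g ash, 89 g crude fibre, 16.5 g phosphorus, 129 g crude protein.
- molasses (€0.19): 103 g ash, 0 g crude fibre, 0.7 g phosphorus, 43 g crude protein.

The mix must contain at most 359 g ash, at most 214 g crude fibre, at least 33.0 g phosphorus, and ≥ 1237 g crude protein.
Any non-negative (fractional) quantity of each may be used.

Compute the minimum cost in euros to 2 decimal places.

€2.85

Let x1 = kg of pea protein, x2 = kg of DDGS, x3 = kg of rice bran, x4 = kg of molasses.
min 1.41x1 + 0.34x2 + 0.18x3 + 0.19x4 with:
  54x1 + 48x2 + 104x3 + 103x4 ≤ 359   (ash)
  18x1 + 80x2 + 89x3 ≤ 214   (crude fibre)
  5.9x1 + 7.3x2 + 16.5x3 + 0.7x4 ≥ 33   (phosphorus)
  499x1 + 245x2 + 129x3 + 43x4 ≥ 1237   (crude protein)
  x1, x2, x3, x4 ≥ 0.
At the optimum only pea protein, DDGS, rice bran are positive (molasses = 0). Binding constraints: crude fibre, phosphorus, crude protein.
That vertex is x1 = 1.572, x2 = 1.421, x3 = 0.8091.
Cost = 1.41·1.572 + 0.34·1.421 + 0.18·0.8091 = 2.8453.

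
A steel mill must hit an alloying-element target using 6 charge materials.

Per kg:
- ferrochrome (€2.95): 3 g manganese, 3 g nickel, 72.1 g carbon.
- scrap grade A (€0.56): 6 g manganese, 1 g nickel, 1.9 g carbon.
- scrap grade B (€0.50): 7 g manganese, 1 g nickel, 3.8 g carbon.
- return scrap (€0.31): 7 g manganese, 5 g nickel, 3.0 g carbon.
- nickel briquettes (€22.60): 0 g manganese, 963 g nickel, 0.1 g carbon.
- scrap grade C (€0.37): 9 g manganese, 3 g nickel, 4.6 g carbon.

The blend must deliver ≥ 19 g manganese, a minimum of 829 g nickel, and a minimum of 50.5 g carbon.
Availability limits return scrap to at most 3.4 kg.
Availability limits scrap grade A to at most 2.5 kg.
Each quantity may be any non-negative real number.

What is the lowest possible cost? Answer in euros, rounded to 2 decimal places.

Let x1 = kg of ferrochrome, x2 = kg of scrap grade A, x3 = kg of scrap grade B, x4 = kg of return scrap, x5 = kg of nickel briquettes, x6 = kg of scrap grade C.
Minimise 2.95x1 + 0.56x2 + 0.5x3 + 0.31x4 + 22.6x5 + 0.37x6 with:
  3x1 + 6x2 + 7x3 + 7x4 + 9x6 ≥ 19   (manganese)
  3x1 + 1x2 + 1x3 + 5x4 + 963x5 + 3x6 ≥ 829   (nickel)
  72.1x1 + 1.9x2 + 3.8x3 + 3x4 + 0.1x5 + 4.6x6 ≥ 50.5   (carbon)
  x4 ≤ 3.4
  x2 ≤ 2.5
  x1, x2, x3, x4, x5, x6 ≥ 0.
At the optimum only ferrochrome, return scrap, nickel briquettes are positive (scrap grade A, scrap grade B, scrap grade C = 0). There the manganese, nickel, carbon constraints are tight.
So ferrochrome = 0.5969 kg, return scrap = 2.458 kg, nickel briquettes = 0.8462 kg.
Cost = 2.95·0.5969 + 0.31·2.458 + 22.6·0.8462 = 21.6470.

€21.65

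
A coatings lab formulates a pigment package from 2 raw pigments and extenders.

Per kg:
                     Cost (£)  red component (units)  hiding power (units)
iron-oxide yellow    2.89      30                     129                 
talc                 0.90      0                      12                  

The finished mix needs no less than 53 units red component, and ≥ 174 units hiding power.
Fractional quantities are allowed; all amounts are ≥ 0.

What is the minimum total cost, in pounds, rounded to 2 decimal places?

Let x1 = kg of iron-oxide yellow, x2 = kg of talc.
Minimize 2.89x1 + 0.9x2 s.t.:
  30x1 ≥ 53   (red component)
  129x1 + 12x2 ≥ 174   (hiding power)
  x1, x2 ≥ 0.
The optimal basis is {iron-oxide yellow}; talc drops out. The red component requirement is met with equality.
That vertex is x1 = 1.767.
Hence cost = 2.89·1.767 = £5.1066.

£5.11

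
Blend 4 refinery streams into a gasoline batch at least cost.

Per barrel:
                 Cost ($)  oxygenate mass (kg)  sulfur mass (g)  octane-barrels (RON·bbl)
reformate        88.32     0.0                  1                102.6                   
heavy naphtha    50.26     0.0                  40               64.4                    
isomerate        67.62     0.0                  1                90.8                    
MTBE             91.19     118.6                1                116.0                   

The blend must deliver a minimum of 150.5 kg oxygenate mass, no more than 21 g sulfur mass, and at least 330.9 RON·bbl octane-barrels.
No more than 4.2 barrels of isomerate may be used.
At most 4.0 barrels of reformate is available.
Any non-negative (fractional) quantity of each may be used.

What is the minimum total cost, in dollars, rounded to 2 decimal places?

$252.52

This is a linear program. Let x1 = barrels of reformate, x2 = barrels of heavy naphtha, x3 = barrels of isomerate, x4 = barrels of MTBE.
min 88.32x1 + 50.26x2 + 67.62x3 + 91.19x4 subject to:
  118.6x4 ≥ 150.5   (oxygenate mass)
  1x1 + 40x2 + 1x3 + 1x4 ≤ 21   (sulfur mass)
  102.6x1 + 64.4x2 + 90.8x3 + 116x4 ≥ 330.9   (octane-barrels)
  x3 ≤ 4.2
  x1 ≤ 4
  x1, x2, x3, x4 ≥ 0.
The optimal basis is {isomerate, MTBE}; reformate, heavy naphtha drop out. Binding constraints: oxygenate mass and octane-barrels.
So isomerate = 2.023 barrels, MTBE = 1.269 barrels.
Hence cost = 67.62·2.023 + 91.19·1.269 = $252.5154.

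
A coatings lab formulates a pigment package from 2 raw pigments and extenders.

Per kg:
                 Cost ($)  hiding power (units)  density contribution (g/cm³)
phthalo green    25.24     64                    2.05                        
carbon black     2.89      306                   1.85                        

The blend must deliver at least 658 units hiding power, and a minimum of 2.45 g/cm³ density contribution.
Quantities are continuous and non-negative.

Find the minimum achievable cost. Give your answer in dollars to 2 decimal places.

Treat it as an LP. Let x1 = kg of phthalo green, x2 = kg of carbon black.
Minimize 25.24x1 + 2.89x2 with:
  64x1 + 306x2 ≥ 658   (hiding power)
  2.05x1 + 1.85x2 ≥ 2.45   (density contribution)
  x1, x2 ≥ 0.
The minimum-cost mix takes nothing from phthalo green — only carbon black. Binding constraint: hiding power.
So carbon black = 2.15 kg.
Cost = 2.89·2.15 = 6.2135.

$6.21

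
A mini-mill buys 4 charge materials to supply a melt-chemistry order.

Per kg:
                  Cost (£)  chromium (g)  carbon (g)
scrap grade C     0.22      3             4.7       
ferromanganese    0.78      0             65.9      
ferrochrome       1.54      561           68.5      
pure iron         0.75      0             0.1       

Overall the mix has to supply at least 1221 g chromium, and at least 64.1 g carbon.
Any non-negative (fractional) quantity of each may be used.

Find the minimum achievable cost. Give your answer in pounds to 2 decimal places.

£3.35

Let x1 = kg of scrap grade C, x2 = kg of ferromanganese, x3 = kg of ferrochrome, x4 = kg of pure iron.
Minimize 0.22x1 + 0.78x2 + 1.54x3 + 0.75x4 with:
  3x1 + 561x3 ≥ 1221   (chromium)
  4.7x1 + 65.9x2 + 68.5x3 + 0.1x4 ≥ 64.1   (carbon)
  x1, x2, x3, x4 ≥ 0.
At the optimum only ferrochrome is positive (scrap grade C, ferromanganese, pure iron = 0). There the chromium constraint is tight.
Optimal quantities: ferrochrome = 2.176 kg.
Cost = 1.54·2.176 = 3.3510.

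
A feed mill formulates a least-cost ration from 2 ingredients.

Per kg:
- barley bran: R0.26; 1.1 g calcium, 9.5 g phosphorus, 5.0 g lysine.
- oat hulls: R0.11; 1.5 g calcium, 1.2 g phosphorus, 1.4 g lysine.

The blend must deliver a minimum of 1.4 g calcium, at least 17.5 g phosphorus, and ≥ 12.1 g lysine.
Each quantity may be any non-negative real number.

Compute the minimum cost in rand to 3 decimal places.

R0.629

Let x1 = kg of barley bran, x2 = kg of oat hulls.
min 0.26x1 + 0.11x2 with:
  1.1x1 + 1.5x2 ≥ 1.4   (calcium)
  9.5x1 + 1.2x2 ≥ 17.5   (phosphorus)
  5x1 + 1.4x2 ≥ 12.1   (lysine)
  x1, x2 ≥ 0.
At the optimum only barley bran is positive (oat hulls = 0). There the lysine constraint is tight.
That vertex is x1 = 2.42.
Hence cost = 0.26·2.42 = R0.62920.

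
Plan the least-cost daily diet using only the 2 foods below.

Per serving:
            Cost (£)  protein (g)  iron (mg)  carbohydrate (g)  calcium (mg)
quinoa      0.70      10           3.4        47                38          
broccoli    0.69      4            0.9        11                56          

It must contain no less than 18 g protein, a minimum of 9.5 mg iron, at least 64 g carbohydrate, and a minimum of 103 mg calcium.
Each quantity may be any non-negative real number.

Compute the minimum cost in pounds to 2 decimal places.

Let x1 = servings of quinoa, x2 = servings of broccoli.
Minimise 0.7x1 + 0.69x2 with:
  10x1 + 4x2 ≥ 18   (protein)
  3.4x1 + 0.9x2 ≥ 9.5   (iron)
  47x1 + 11x2 ≥ 64   (carbohydrate)
  38x1 + 56x2 ≥ 103   (calcium)
  x1, x2 ≥ 0.
The optimal basis is {quinoa}; broccoli drops out. There the iron constraint is tight.
Solving gives x1 = 2.794.
Objective = 0.7·2.794 = 1.9558.

£1.96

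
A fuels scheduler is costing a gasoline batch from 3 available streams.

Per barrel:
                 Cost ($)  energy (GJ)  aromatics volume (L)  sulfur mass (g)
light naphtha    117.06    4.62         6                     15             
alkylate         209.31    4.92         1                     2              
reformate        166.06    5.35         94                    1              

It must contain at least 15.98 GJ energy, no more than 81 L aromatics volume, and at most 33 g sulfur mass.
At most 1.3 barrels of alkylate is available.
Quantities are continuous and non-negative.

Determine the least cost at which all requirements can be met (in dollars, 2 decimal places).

Treat it as an LP. Let x1 = barrels of light naphtha, x2 = barrels of alkylate, x3 = barrels of reformate.
Minimize 117.06x1 + 209.31x2 + 166.06x3 s.t.:
  4.62x1 + 4.92x2 + 5.35x3 ≥ 15.98   (energy)
  6x1 + 1x2 + 94x3 ≤ 81   (aromatics volume)
  15x1 + 2x2 + 1x3 ≤ 33   (sulfur mass)
  x2 ≤ 1.3
  x1, x2, x3 ≥ 0.
All 3 inputs are positive at the optimum. The energy, aromatics volume, sulfur mass requirements are met with equality.
That vertex is x1 = 2.0846, x2 = 0.504, x3 = 0.72328.
Objective = 117.06·2.0846 + 209.31·0.504 + 166.06·0.72328 = 469.6234.

$469.62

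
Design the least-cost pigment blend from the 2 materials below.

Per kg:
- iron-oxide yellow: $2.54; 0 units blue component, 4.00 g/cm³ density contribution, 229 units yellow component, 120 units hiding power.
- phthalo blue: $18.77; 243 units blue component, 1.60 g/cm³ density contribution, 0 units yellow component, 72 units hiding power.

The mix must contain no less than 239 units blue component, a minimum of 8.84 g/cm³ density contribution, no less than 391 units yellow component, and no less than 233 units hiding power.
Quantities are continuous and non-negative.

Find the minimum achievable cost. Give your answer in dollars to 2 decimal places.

Let x1 = kg of iron-oxide yellow, x2 = kg of phthalo blue.
min 2.54x1 + 18.77x2 with:
  243x2 ≥ 239   (blue component)
  4x1 + 1.6x2 ≥ 8.84   (density contribution)
  229x1 ≥ 391   (yellow component)
  120x1 + 72x2 ≥ 233   (hiding power)
  x1, x2 ≥ 0.
Both inputs are positive at the optimum. The blue component and density contribution requirements are met with equality.
Optimal quantities: iron-oxide yellow = 1.817 kg, phthalo blue = 0.9835 kg.
Cost = 2.54·1.817 + 18.77·0.9835 = 23.0755.

$23.08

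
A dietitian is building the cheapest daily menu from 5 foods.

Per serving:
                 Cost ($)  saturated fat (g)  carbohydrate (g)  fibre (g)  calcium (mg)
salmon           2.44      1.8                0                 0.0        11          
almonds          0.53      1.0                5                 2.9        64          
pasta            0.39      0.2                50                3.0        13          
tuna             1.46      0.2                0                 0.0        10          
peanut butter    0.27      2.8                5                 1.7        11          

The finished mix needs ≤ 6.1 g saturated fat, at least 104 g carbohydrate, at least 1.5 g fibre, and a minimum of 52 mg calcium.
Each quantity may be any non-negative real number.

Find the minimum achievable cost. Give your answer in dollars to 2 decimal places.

Set it up as a linear program. Let x1 = servings of salmon, x2 = servings of almonds, x3 = servings of pasta, x4 = servings of tuna, x5 = servings of peanut butter.
Minimise 2.44x1 + 0.53x2 + 0.39x3 + 1.46x4 + 0.27x5 s.t.:
  1.8x1 + 1x2 + 0.2x3 + 0.2x4 + 2.8x5 ≤ 6.1   (saturated fat)
  5x2 + 50x3 + 5x5 ≥ 104   (carbohydrate)
  2.9x2 + 3x3 + 1.7x5 ≥ 1.5   (fibre)
  11x1 + 64x2 + 13x3 + 10x4 + 11x5 ≥ 52   (calcium)
  x1, x2, x3, x4, x5 ≥ 0.
At the optimum only almonds, pasta are positive (salmon, tuna, peanut butter = 0). Binding constraints: carbohydrate and calcium.
Optimal quantities: almonds = 0.3981 servings, pasta = 2.04 servings.
Total cost: 0.53·0.3981 + 0.39·2.04 = 1.0066.

$1.01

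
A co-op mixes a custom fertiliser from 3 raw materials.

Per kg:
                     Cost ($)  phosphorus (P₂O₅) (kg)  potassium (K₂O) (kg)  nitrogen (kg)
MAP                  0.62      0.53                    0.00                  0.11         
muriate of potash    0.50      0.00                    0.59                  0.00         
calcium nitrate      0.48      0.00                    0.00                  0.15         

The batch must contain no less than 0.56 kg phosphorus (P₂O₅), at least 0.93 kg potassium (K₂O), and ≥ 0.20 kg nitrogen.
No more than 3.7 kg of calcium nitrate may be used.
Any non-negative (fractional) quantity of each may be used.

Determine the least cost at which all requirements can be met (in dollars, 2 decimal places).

$1.71

Set it up as a linear program. Let x1 = kg of MAP, x2 = kg of muriate of potash, x3 = kg of calcium nitrate.
min 0.62x1 + 0.5x2 + 0.48x3 subject to:
  0.53x1 ≥ 0.56   (phosphorus (P₂O₅))
  0.59x2 ≥ 0.93   (potassium (K₂O))
  0.11x1 + 0.15x3 ≥ 0.2   (nitrogen)
  x3 ≤ 3.7
  x1, x2, x3 ≥ 0.
All 3 inputs are positive at the optimum. The phosphorus (P₂O₅), potassium (K₂O), nitrogen requirements are met with equality.
Optimal quantities: MAP = 1.057 kg, muriate of potash = 1.576 kg, calcium nitrate = 0.5585 kg.
Total cost: 0.62·1.057 + 0.5·1.576 + 0.48·0.5585 = 1.7114.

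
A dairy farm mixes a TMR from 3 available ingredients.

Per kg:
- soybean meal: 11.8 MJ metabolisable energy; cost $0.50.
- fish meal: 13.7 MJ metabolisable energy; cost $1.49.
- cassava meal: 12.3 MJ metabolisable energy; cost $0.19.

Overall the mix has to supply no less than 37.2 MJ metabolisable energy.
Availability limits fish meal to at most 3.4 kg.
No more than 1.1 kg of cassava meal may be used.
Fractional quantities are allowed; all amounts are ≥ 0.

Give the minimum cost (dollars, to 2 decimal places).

$1.21

Let x1 = kg of soybean meal, x2 = kg of fish meal, x3 = kg of cassava meal.
Minimize 0.5x1 + 1.49x2 + 0.19x3 s.t.:
  11.8x1 + 13.7x2 + 12.3x3 ≥ 37.2   (metabolisable energy)
  x2 ≤ 3.4
  x3 ≤ 1.1
  x1, x2, x3 ≥ 0.
The cheapest feasible vertex uses only soybean meal, cassava meal; fish meal is not used. There the metabolisable energy and the cassava meal cap constraints are tight.
That vertex is x1 = 2.006, x3 = 1.1.
Objective = 0.5·2.006 + 0.19·1.1 = 1.2120.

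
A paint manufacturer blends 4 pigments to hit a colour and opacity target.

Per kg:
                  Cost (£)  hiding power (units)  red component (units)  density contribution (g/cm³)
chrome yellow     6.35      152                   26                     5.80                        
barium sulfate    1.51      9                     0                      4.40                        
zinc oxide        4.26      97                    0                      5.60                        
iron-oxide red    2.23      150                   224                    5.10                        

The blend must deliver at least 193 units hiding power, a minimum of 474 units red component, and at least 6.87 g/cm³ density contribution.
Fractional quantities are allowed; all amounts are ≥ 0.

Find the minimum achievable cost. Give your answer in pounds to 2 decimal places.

£4.72

Treat it as an LP. Let x1 = kg of chrome yellow, x2 = kg of barium sulfate, x3 = kg of zinc oxide, x4 = kg of iron-oxide red.
min 6.35x1 + 1.51x2 + 4.26x3 + 2.23x4 s.t.:
  152x1 + 9x2 + 97x3 + 150x4 ≥ 193   (hiding power)
  26x1 + 224x4 ≥ 474   (red component)
  5.8x1 + 4.4x2 + 5.6x3 + 5.1x4 ≥ 6.87   (density contribution)
  x1, x2, x3, x4 ≥ 0.
At the optimum only iron-oxide red is positive (chrome yellow, barium sulfate, zinc oxide = 0). There the red component constraint is tight.
That vertex is x4 = 2.116.
Total cost: 2.23·2.116 = 4.7187.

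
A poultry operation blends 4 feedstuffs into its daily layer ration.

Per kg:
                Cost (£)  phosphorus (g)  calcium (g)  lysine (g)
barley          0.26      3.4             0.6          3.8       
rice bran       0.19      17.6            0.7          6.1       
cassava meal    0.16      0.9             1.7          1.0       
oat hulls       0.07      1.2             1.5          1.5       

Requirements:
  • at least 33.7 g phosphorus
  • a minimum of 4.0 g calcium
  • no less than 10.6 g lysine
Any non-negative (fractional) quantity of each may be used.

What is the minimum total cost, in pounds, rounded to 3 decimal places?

This is a linear program. Let x1 = kg of barley, x2 = kg of rice bran, x3 = kg of cassava meal, x4 = kg of oat hulls.
min 0.26x1 + 0.19x2 + 0.16x3 + 0.07x4 subject to:
  3.4x1 + 17.6x2 + 0.9x3 + 1.2x4 ≥ 33.7   (phosphorus)
  0.6x1 + 0.7x2 + 1.7x3 + 1.5x4 ≥ 4   (calcium)
  3.8x1 + 6.1x2 + 1x3 + 1.5x4 ≥ 10.6   (lysine)
  x1, x2, x3, x4 ≥ 0.
At the optimum only rice bran, oat hulls are positive (barley, cassava meal = 0). Binding constraints: phosphorus and calcium.
Optimal quantities: rice bran = 1.79 kg, oat hulls = 1.831 kg.
Cost = 0.19·1.79 + 0.07·1.831 = 0.46827.

£0.468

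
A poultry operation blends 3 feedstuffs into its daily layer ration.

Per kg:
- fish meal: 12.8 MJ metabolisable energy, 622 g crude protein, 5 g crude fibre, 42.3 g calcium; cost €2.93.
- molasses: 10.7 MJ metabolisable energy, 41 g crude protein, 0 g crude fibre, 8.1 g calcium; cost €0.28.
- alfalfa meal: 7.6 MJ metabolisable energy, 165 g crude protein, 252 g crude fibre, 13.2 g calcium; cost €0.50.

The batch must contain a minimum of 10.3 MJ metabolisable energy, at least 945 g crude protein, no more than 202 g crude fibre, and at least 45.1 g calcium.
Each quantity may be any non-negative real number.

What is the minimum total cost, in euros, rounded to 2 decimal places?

€4.24

Set it up as a linear program. Let x1 = kg of fish meal, x2 = kg of molasses, x3 = kg of alfalfa meal.
Minimize 2.93x1 + 0.28x2 + 0.5x3 with:
  12.8x1 + 10.7x2 + 7.6x3 ≥ 10.3   (metabolisable energy)
  622x1 + 41x2 + 165x3 ≥ 945   (crude protein)
  5x1 + 252x3 ≤ 202   (crude fibre)
  42.3x1 + 8.1x2 + 13.2x3 ≥ 45.1   (calcium)
  x1, x2, x3 ≥ 0.
The cheapest feasible vertex uses only fish meal, alfalfa meal; molasses is not used. Binding constraints: crude protein and crude fibre.
That vertex is x1 = 1.314, x3 = 0.7755.
Objective = 2.93·1.314 + 0.5·0.7755 = 4.2378.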